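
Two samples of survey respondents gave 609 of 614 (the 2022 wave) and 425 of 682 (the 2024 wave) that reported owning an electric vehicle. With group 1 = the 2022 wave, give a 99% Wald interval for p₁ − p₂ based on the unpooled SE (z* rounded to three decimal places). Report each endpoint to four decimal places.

p̂₁ = 609/614 = 0.99186, p̂₂ = 425/682 = 0.62317; p̂₁ − p̂₂ = 0.36869.
Unpooled SE = √(p̂₁(1−p̂₁)/n₁ + p̂₂(1−p̂₂)/n₂) = √(0.000013155 + 0.000344325) = 0.018907.
z* = 2.576 at the 99% level. Margin of error = 0.04870.
Interval: 0.36869 ± 0.04870 → (0.3200, 0.4174).

(0.3200, 0.4174)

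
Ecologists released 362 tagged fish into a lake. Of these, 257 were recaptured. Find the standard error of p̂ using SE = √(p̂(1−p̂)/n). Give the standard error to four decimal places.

With x = 257 successes in n = 362, p̂ = 0.70994.
p̂(1−p̂) = 0.205925.
Dividing by n and taking the root: √0.000568854 = 0.0239.

SE = 0.0239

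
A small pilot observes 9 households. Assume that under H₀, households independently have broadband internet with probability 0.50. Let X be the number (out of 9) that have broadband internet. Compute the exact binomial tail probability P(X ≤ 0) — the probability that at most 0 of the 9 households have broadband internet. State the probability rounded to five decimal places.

X ~ Binomial(n=9, p=0.50).
P(X ≤ 0) = C(9,0)·0.50^0·0.50^9.
= 0.001953 = 0.00195.

P = 0.00195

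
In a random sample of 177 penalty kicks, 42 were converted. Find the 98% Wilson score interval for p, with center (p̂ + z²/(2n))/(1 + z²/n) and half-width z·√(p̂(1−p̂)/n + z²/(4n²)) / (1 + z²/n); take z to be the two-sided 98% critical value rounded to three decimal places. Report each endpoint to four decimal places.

Here p̂ = 42/177 = 0.23729 and z = 2.326 (z² = 5.410276).
1 + z²/n = 1.030567.
Center = (0.23729 + 0.015283)/1.030567 = 0.24508.
Radicand: p̂(1−p̂)/n + z²/(4n²) = 0.001022500 + 0.000043173 = 0.001065673.
Half-width = 2.326·√0.001065673/1.030567 = 0.07368.
Interval: 0.24508 ± 0.07368 → (0.1714, 0.3188).

(0.1714, 0.3188)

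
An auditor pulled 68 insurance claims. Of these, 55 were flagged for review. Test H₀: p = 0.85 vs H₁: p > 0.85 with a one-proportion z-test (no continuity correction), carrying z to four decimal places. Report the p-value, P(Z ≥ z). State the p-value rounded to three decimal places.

p-value = 0.829

p̂ = 55/68 = 0.80882.
SE₀ = √(0.85·0.15/68) = 0.043301.
z = (p̂ − p₀)/SE = (55/68 − 0.85)/0.043301 ≈ -0.9509.
p-value = P(Z ≥ z) with z = -0.9509 → 0.829.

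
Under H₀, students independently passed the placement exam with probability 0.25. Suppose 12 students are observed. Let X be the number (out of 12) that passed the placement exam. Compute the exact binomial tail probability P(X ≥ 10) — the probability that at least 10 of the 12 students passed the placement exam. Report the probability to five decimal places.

X is binomial with n = 12 and p = 0.25.
P(X ≥ 10) = C(12,10)·0.25^10·0.75^2 + C(12,11)·0.25^11·0.75^1 + C(12,12)·0.25^12·0.75^0.
= 0.000035 + 0.000002 + 0.000000 = 0.00004.

P = 0.00004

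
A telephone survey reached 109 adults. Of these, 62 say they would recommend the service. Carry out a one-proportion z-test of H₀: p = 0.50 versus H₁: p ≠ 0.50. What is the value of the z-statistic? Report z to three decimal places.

With x = 62 successes in n = 109, p̂ = 0.56881.
Under H₀, SE = √(p₀(1−p₀)/n) = √(0.50·0.50/109) = √0.002293578 = 0.047891.
z = (0.56881 − 0.50)/0.047891 = 0.06881/0.047891 = 1.437.

z = 1.437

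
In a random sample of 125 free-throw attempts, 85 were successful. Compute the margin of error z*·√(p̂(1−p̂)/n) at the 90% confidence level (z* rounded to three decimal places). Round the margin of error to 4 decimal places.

ME = 0.0686

p̂ = 85/125 = 0.68000.
SE(p̂) = √(0.68000·0.32000/125) = 0.041723.
For 90% confidence, z* = 1.645.
So ME = 0.0686.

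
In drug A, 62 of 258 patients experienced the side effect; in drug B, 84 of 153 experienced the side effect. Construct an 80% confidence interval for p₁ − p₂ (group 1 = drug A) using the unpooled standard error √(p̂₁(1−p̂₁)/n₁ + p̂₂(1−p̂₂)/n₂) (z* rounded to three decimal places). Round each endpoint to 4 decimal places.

p̂₁ = 0.24031, p̂₂ = 0.54902, so the observed difference is -0.30871.
SE = √(0.000707601 + 0.001618282) = √0.002325883 = 0.048227.
For 80% confidence, z* = 1.282. Margin = 1.282·0.048227 = 0.06183.
Interval: -0.30871 ± 0.06183 → (-0.3705, -0.2469).

(-0.3705, -0.2469)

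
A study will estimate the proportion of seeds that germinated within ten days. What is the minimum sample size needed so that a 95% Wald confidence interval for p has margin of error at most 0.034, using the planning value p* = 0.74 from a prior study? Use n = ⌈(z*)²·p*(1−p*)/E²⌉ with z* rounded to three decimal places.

n = 640

z* = 1.960 at the 95% level.
p*(1−p*) = 0.74·0.26 = 0.1924.
(z*)²·p*(1−p*)/E² = 3.841600·0.1924/0.001156 = 639.380.
⌈639.380⌉ = 640.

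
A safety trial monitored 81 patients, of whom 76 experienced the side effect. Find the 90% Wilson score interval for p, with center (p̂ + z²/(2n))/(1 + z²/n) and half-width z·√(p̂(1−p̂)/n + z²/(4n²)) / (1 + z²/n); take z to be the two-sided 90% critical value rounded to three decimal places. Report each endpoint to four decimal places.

p̂ = 76/81 = 0.93827; z = 1.645, so z² = 2.706025.
1 + z²/n = 1.033408.
Adjusted center: (0.93827 + z²/(2n))/1.033408 = 0.92410.
Radicand: p̂(1−p̂)/n + z²/(4n²) = 0.000715037 + 0.000103110 = 0.000818147.
Half-width = z·√(radicand)/denom = 1.645·0.028603/1.033408 = 0.04553.
CI: 0.92410 ± 0.04553 = (0.8786, 0.9696).

(0.8786, 0.9696)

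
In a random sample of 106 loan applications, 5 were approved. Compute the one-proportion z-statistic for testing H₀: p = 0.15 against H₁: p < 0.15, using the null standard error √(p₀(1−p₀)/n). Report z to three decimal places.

z = -2.965

Sample proportion p̂ = 5/106 = 0.04717.
Under H₀, SE = √(p₀(1−p₀)/n) = √(0.15·0.85/106) = √0.001202830 = 0.034682.
Test statistic: z = -0.10283/0.034682 = -2.965.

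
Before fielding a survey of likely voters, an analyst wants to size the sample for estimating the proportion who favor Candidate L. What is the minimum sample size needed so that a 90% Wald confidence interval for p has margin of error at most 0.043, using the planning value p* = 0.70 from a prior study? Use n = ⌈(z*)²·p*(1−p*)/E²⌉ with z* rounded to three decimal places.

n = 308

The 90% critical value is z* = 1.645.
p*(1−p*) = 0.2100.
Required n before rounding: 2.706025 × 0.2100 / 0.043² = 307.337.
⌈307.337⌉ = 308.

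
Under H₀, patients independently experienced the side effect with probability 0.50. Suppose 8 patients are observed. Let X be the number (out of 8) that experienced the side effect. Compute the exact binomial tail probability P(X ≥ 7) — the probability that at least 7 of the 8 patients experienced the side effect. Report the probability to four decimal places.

X ~ Binomial(n=8, p=0.50).
P(X ≥ 7) = C(8,7)·0.50^7·0.50^1 + C(8,8)·0.50^8·0.50^0.
= 0.031250 + 0.003906 = 0.0352.

P = 0.0352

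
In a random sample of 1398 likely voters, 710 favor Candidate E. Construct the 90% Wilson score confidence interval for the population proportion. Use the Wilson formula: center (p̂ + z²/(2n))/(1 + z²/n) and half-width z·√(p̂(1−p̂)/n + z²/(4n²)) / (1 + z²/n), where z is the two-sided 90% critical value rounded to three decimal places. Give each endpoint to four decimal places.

(0.4859, 0.5298)

Here p̂ = 710/1398 = 0.50787 and z = 1.645 (z² = 2.706025).
1 + z²/n = 1.001936.
Center = (0.50787 + 0.000968)/1.001936 = 0.50785.
Radicand: p̂(1−p̂)/n + z²/(4n²) = 0.000178783 + 0.000000346 = 0.000179129.
Half-width = z·√(radicand)/denom = 1.645·0.013384/1.001936 = 0.02197.
Interval: 0.50785 ± 0.02197 → (0.4859, 0.5298).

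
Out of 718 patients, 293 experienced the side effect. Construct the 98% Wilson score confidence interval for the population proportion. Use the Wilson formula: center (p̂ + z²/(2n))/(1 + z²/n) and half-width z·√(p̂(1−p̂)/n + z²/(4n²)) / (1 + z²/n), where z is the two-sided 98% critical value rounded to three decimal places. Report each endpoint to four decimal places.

p̂ = 293/718 = 0.40808; z = 2.326, so z² = 5.410276.
Denominator 1 + z²/n = 1 + 5.410276/718 = 1.007535.
Center = (0.40808 + 0.003768)/1.007535 = 0.40877.
Radicand: p̂(1−p̂)/n + z²/(4n²) = 0.000336421 + 0.000002624 = 0.000339045.
Half-width = 2.326·√0.000339045/1.007535 = 0.04251.
Interval: 0.40877 ± 0.04251 → (0.3663, 0.4513).

(0.3663, 0.4513)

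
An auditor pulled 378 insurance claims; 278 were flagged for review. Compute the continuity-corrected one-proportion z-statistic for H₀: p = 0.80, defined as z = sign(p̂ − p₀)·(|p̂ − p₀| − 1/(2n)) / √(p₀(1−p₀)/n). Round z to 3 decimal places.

z = -3.073

Sample proportion p̂ = 278/378 = 0.73545. p̂ − p₀ = -0.064550.
1/(2n) = 0.001323.
Corrected numerator: |-0.064550| − 0.001323 = 0.063227.
Null standard error: √(0.80·0.20/378) = √0.000423280 = 0.020574.
z = −0.063227/0.020574 = -3.073.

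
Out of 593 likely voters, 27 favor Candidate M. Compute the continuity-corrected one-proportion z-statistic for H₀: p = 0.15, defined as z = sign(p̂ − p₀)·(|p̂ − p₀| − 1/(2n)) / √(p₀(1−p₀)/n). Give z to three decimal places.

z = -7.067

Sample proportion p̂ = 27/593 = 0.04553. p̂ − p₀ = -0.104469.
1/(2n) = 0.000843.
Corrected numerator: |-0.104469| − 0.000843 = 0.103626.
Under H₀, SE = √(p₀(1−p₀)/n) = √(0.15·0.85/593) = √0.000215008 = 0.014663.
z = −0.103626/0.014663 = -7.067.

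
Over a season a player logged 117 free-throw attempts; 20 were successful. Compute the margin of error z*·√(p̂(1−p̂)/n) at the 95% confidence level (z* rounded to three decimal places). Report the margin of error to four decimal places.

ME = 0.0682

p̂ = 20/117 = 0.17094.
SE(p̂) = √(0.17094·0.82906/117) = 0.034803.
The 95% critical value is z* = 1.960.
Margin of error = z*·SE = 1.960 × 0.034803 = 0.0682.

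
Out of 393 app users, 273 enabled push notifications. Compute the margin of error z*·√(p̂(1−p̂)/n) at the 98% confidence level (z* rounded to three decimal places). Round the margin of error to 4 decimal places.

p̂ = 273/393 = 0.69466.
SE(p̂) = √(0.69466·0.30534/393) = 0.023232.
For 98% confidence, z* = 2.326.
So ME = 0.0540.

ME = 0.0540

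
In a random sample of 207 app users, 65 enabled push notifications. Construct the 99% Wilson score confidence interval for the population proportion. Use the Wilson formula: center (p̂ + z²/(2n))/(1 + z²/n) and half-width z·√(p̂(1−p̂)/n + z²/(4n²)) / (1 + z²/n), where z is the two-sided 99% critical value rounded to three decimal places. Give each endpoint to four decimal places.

Here p̂ = 65/207 = 0.31401 and z = 2.576 (z² = 6.635776).
1 + z²/n = 1.032057.
Adjusted center: (0.31401 + z²/(2n))/1.032057 = 0.31979.
Radicand: p̂(1−p̂)/n + z²/(4n²) = 0.001040616 + 0.000038716 = 0.001079332.
Half-width = 2.576·√0.001079332/1.032057 = 0.08200.
Interval: 0.31979 ± 0.08200 → (0.2378, 0.4018).

(0.2378, 0.4018)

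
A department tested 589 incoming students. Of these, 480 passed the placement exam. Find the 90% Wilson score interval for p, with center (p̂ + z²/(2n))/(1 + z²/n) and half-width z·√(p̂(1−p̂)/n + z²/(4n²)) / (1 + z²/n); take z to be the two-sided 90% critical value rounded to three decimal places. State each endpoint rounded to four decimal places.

(0.7872, 0.8398)

Here p̂ = 480/589 = 0.81494 and z = 1.645 (z² = 2.706025).
1 + z²/n = 1.004594.
Adjusted center: (0.81494 + z²/(2n))/1.004594 = 0.81350.
Radicand: p̂(1−p̂)/n + z²/(4n²) = 0.000256048 + 0.000001950 = 0.000257998.
Half-width = z·√(radicand)/denom = 1.645·0.016062/1.004594 = 0.02630.
CI: 0.81350 ± 0.02630 = (0.7872, 0.8398).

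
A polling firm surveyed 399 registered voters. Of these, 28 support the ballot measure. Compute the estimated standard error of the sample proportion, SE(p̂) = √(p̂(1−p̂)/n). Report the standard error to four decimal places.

SE = 0.0128

The sample proportion is 28/399 = 0.07018.
p̂(1−p̂) = 0.065255.
SE = √(0.065255/399) = √0.000163546 = 0.0128.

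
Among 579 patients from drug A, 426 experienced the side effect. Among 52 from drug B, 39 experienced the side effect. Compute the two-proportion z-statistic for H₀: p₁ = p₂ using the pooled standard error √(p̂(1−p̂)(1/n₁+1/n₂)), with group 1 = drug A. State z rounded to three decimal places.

Sample proportions: p̂₁ = 426/579 = 0.73575 and p̂₂ = 39/52 = 0.75000.
Pooled p̂ = (426+39)/(579+52) = 465/631 = 0.73693.
SE = √[p̂(1−p̂)(1/n₁+1/n₂)] = √[0.73693·0.26307·(1/579+1/52)] ≈ 0.063742.
z = -0.01425/0.063742 = -0.224.

z = -0.224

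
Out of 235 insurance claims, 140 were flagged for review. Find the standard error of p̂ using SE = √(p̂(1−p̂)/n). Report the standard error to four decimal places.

SE = 0.0320

With x = 140 successes in n = 235, p̂ = 0.59574.
p̂(1−p̂) = 0.59574·0.40426 = 0.240834.
Dividing by n and taking the root: √0.001024826 = 0.0320.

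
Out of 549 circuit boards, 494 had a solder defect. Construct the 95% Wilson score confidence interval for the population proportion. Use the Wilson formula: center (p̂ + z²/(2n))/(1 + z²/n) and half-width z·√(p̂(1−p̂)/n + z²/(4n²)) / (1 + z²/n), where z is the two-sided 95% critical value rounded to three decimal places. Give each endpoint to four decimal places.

p̂ = 494/549 = 0.89982; z = 1.960, so z² = 3.841600.
Denominator 1 + z²/n = 1 + 3.841600/549 = 1.006997.
Adjusted center: (0.89982 + z²/(2n))/1.006997 = 0.89704.
Radicand: p̂(1−p̂)/n + z²/(4n²) = 0.000164200 + 0.000003186 = 0.000167386.
Half-width = 1.960·√0.000167386/1.006997 = 0.02518.
Interval: 0.89704 ± 0.02518 → (0.8719, 0.9222).

(0.8719, 0.9222)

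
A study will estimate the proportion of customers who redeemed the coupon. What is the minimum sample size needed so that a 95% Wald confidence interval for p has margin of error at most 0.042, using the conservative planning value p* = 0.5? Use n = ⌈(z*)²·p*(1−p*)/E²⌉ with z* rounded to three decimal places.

The 95% critical value is z* = 1.960.
p*(1−p*) = 0.2500.
Required n before rounding: 3.841600 × 0.2500 / 0.042² = 544.444.
Rounding up, n = 545.

n = 545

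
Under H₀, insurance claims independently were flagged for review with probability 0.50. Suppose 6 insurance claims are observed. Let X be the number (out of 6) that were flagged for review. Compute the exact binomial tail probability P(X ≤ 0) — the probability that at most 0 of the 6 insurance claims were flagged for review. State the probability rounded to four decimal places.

P = 0.0156

X is binomial with n = 6 and p = 0.50.
P(X ≤ 0) = C(6,0)·0.50^0·0.50^6.
= 0.015625 = 0.0156.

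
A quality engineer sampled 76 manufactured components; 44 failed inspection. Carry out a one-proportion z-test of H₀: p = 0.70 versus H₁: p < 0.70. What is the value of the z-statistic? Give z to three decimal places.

p̂ = 44/76 = 0.57895.
SE₀ = √(0.70·0.30/76) = 0.052566.
z = (0.57895 − 0.70)/0.052566 = -0.12105/0.052566 = -2.303.

z = -2.303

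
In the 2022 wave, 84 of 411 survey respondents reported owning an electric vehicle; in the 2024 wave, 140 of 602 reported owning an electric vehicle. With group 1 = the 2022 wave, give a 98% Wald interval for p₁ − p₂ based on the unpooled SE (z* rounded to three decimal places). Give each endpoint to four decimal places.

p̂₁ = 0.20438, p̂₂ = 0.23256, so the observed difference is -0.02818.
Unpooled SE = √(p̂₁(1−p̂₁)/n₁ + p̂₂(1−p̂₂)/n₂) = √(0.000395641 + 0.000296470) = 0.026308.
For 98% confidence, z* = 2.326. Margin of error = 0.06119.
So the interval runs from -0.0894 to 0.0330.

(-0.0894, 0.0330)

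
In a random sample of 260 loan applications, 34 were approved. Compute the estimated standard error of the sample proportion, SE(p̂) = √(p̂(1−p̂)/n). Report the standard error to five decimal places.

The sample proportion is 34/260 = 0.13077.
p̂(1−p̂) = 0.13077·0.86923 = 0.113669.
Dividing by n and taking the root: √0.000437188 = 0.02091.

SE = 0.02091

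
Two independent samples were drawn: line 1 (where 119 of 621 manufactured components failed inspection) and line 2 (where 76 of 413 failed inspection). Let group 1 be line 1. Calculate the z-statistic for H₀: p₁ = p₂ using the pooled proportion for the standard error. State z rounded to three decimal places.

Sample proportions: p̂₁ = 119/621 = 0.19163 and p̂₂ = 76/413 = 0.18402.
Pooled p̂ = (119+76)/(621+413) = 195/1034 = 0.18859.
SE = √[p̂(1−p̂)(1/n₁+1/n₂)] = √[0.18859·0.81141·(1/621+1/413)] ≈ 0.024838.
z = 0.00761/0.024838 = 0.306.

z = 0.306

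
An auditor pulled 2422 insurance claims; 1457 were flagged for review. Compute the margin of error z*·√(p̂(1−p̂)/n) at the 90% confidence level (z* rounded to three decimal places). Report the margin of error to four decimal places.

The sample proportion is 1457/2422 = 0.60157.
SE(p̂) = √(0.60157·0.39843/2422) = 0.009948.
For 90% confidence, z* = 1.645.
Margin of error = z*·SE = 1.645 × 0.009948 = 0.0164.

ME = 0.0164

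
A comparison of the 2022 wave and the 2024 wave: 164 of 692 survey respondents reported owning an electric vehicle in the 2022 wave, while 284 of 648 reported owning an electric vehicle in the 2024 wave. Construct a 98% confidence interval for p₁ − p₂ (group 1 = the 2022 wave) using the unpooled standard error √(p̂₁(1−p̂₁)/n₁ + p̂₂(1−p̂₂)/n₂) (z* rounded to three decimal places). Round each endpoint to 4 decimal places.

p̂₁ = 0.23699, p̂₂ = 0.43827, so the observed difference is -0.20128.
Unpooled SE = √(p̂₁(1−p̂₁)/n₁ + p̂₂(1−p̂₂)/n₂) = √(0.000261312 + 0.000379922) = 0.025323.
For 98% confidence, z* = 2.326. Margin = 2.326·0.025323 = 0.05890.
CI: -0.20128 ± 0.05890 = (-0.2602, -0.1424).

(-0.2602, -0.1424)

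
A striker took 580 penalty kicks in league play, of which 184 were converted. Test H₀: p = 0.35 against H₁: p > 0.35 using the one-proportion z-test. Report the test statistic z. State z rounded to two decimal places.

z = -1.65

p̂ = 184/580 = 0.31724.
SE₀ = √(0.35·0.65/580) = 0.019805.
z = (p̂ − p₀)/SE = (0.31724 − 0.35)/0.019805 = -1.65.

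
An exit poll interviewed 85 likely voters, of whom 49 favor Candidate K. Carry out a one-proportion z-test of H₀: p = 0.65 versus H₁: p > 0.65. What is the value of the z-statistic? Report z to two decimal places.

z = -1.42

With x = 49 successes in n = 85, p̂ = 0.57647.
Under H₀, SE = √(p₀(1−p₀)/n) = √(0.65·0.35/85) = √0.002676471 = 0.051735.
Test statistic: z = -0.07353/0.051735 = -1.42.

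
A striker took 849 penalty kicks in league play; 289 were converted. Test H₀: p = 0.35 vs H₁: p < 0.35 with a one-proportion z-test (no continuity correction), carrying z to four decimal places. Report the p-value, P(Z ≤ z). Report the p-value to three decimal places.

The sample proportion is 289/849 = 0.34040.
Null standard error: √(0.35·0.65/849) = √0.000267962 = 0.016370.
z = (p̂ − p₀)/SE = (289/849 − 0.35)/0.016370 ≈ -0.5864.
p-value = P(Z ≤ z) with z = -0.5864 → 0.279.

p-value = 0.279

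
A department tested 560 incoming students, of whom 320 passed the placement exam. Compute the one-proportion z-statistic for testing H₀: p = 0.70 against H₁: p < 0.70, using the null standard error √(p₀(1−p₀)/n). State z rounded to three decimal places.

With x = 320 successes in n = 560, p̂ = 0.57143.
SE₀ = √(0.70·0.30/560) = 0.019365.
z = (0.57143 − 0.70)/0.019365 = -0.12857/0.019365 = -6.639.

z = -6.639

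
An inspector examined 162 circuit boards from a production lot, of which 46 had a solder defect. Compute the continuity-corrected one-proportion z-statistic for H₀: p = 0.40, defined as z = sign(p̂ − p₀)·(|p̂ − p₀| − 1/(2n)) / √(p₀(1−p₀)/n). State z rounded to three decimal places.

z = -2.935

Sample proportion p̂ = 46/162 = 0.28395. p̂ − p₀ = -0.116049.
Continuity correction 1/(2n) = 1/324 = 0.003086.
Corrected numerator: |-0.116049| − 0.003086 = 0.112963.
SE₀ = √(0.40·0.60/162) = 0.038490.
z = −0.112963/0.038490 = -2.935.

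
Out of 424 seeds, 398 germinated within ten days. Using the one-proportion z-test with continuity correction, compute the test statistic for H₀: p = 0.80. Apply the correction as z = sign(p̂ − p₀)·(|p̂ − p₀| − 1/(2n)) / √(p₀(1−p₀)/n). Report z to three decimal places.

z = 7.078

p̂ = 398/424 = 0.93868. p̂ − p₀ = 0.138679.
Continuity correction 1/(2n) = 1/848 = 0.001179.
Corrected numerator: |0.138679| − 0.001179 = 0.137500.
Under H₀, SE = √(p₀(1−p₀)/n) = √(0.80·0.20/424) = √0.000377358 = 0.019426.
z = +0.137500/0.019426 = 7.078.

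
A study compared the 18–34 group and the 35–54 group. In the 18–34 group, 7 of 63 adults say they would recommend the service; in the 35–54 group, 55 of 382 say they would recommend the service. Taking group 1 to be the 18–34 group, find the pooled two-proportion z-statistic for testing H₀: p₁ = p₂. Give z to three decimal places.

p̂₁ = 7/63 = 0.11111, p̂₂ = 55/382 = 0.14398.
Pooled p̂ = (7+55)/(63+382) = 62/445 = 0.13933.
SE = √[p̂(1−p̂)(1/n₁+1/n₂)] = √[0.13933·0.86067·(1/63+1/382)] ≈ 0.047088.
z = -0.03287/0.047088 = -0.698.

z = -0.698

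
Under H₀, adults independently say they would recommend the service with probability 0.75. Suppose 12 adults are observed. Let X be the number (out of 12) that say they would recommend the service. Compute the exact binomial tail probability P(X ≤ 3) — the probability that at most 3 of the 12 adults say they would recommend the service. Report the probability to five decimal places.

X ~ Binomial(n=12, p=0.75).
P(X ≤ 3) = C(12,0)·0.75^0·0.25^12 + C(12,1)·0.75^1·0.25^11 + C(12,2)·0.75^2·0.25^10 + C(12,3)·0.75^3·0.25^9.
= 0.000000 + 0.000002 + 0.000035 + 0.000354 = 0.00039.

P = 0.00039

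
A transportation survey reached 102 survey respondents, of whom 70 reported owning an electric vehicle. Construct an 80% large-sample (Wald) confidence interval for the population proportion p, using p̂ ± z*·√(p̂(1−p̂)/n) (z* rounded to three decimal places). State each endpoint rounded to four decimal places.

Sample proportion p̂ = 70/102 = 0.68627.
Standard error of p̂: √(0.215302/102) = √0.002110802 = 0.045943.
z* = 1.282 at the 80% level.
Margin of error: 1.282 × 0.045943 = 0.05890.
CI: 0.68627 ± 0.05890 = (0.6274, 0.7452).

(0.6274, 0.7452)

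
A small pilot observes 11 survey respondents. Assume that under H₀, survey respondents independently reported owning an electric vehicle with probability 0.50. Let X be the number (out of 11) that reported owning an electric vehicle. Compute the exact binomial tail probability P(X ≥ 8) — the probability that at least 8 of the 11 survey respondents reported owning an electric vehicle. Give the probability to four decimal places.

X is binomial with n = 11 and p = 0.50.
P(X ≥ 8) = C(11,8)·0.50^8·0.50^3 + C(11,9)·0.50^9·0.50^2 + C(11,10)·0.50^10·0.50^1 + C(11,11)·0.50^11·0.50^0.
= 0.080566 + 0.026855 + 0.005371 + 0.000488 = 0.1133.

P = 0.1133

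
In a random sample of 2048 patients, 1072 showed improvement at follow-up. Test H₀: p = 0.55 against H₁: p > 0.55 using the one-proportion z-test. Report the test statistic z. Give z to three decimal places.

z = -2.416

p̂ = 1072/2048 = 0.52344.
Null standard error: √(0.55·0.45/2048) = √0.000120850 = 0.010993.
Test statistic: z = -0.02656/0.010993 = -2.416.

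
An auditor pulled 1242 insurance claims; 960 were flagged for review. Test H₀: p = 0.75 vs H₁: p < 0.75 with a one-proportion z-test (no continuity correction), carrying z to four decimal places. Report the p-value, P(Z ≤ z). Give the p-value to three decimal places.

p-value = 0.969

p̂ = 960/1242 = 0.77295.
SE₀ = √(0.75·0.25/1242) = 0.012287.
Test statistic (full precision, shown to 4 dp): z = (960/1242 − 0.75)/SE₀ ≈ 1.8676.
p-value = P(Z ≤ z) with z = 1.8676 → 0.969.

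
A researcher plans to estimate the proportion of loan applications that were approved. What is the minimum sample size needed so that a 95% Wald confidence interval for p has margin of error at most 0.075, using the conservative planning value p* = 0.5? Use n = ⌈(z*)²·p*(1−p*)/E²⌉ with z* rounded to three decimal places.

n = 171

For 95% confidence, z* = 1.960.
p*(1−p*) = 0.2500.
(z*)²·p*(1−p*)/E² = 3.841600·0.2500/0.005625 = 170.738.
⌈170.738⌉ = 171.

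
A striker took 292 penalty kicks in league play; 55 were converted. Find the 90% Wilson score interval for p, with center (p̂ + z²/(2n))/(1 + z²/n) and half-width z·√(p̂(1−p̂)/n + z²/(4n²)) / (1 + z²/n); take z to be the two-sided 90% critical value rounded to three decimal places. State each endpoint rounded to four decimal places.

p̂ = 55/292 = 0.18836; z = 1.645, so z² = 2.706025.
Denominator 1 + z²/n = 1 + 2.706025/292 = 1.009267.
Adjusted center: (0.18836 + z²/(2n))/1.009267 = 0.19122.
Radicand: p̂(1−p̂)/n + z²/(4n²) = 0.000523555 + 0.000007934 = 0.000531489.
Half-width = 1.645·√0.000531489/1.009267 = 0.03758.
So the interval runs from 0.1536 to 0.2288.

(0.1536, 0.2288)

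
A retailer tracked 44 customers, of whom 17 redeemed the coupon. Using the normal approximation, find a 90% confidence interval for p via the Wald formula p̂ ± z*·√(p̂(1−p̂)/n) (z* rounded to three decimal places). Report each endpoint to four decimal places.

The sample proportion is 17/44 = 0.38636.
Standard error of p̂: √(0.237087/44) = √0.005388336 = 0.073405.
The 90% critical value is z* = 1.645.
Margin of error: 1.645 × 0.073405 = 0.12075.
Interval: 0.38636 ± 0.12075 → (0.2656, 0.5071).

(0.2656, 0.5071)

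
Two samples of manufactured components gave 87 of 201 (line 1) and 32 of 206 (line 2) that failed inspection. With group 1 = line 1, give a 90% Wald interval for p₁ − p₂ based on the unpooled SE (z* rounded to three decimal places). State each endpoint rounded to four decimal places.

p̂₁ = 0.43284, p̂₂ = 0.15534, so the observed difference is 0.27750.
SE = √(0.001221338 + 0.000636939) = √0.001858277 = 0.043108.
For 90% confidence, z* = 1.645. Margin of error = 0.07091.
CI: 0.27750 ± 0.07091 = (0.2066, 0.3484).

(0.2066, 0.3484)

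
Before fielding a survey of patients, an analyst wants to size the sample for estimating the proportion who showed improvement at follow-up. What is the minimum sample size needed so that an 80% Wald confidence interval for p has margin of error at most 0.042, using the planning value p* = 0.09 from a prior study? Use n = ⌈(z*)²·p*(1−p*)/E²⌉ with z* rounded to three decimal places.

n = 77

For 80% confidence, z* = 1.282.
p*(1−p*) = 0.0819.
(z*)²·p*(1−p*)/E² = 1.643524·0.0819/0.001764 = 76.306.
Rounding up, n = 77.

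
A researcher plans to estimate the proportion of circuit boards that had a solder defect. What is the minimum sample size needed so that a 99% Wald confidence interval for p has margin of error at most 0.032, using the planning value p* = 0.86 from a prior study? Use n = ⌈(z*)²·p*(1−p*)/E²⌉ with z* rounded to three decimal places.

n = 781

For 99% confidence, z* = 2.576.
p*(1−p*) = 0.1204.
(z*)²·p*(1−p*)/E² = 6.635776·0.1204/0.001024 = 780.222.
⌈780.222⌉ = 781.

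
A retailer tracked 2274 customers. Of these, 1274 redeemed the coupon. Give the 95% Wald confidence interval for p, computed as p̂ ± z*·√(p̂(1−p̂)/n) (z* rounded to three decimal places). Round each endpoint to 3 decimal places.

(0.540, 0.581)

p̂ = 1274/2274 = 0.56025.
SE = √(p̂(1−p̂)/n) = √(0.246370/2274) = 0.010409.
The 95% critical value is z* = 1.960.
Margin = 1.960·0.010409 = 0.02040.
Interval: 0.56025 ± 0.02040 → (0.540, 0.581).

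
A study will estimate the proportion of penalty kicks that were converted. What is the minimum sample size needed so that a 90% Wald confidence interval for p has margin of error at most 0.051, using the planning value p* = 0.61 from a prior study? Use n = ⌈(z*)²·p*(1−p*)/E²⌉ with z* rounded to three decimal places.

n = 248

For 90% confidence, z* = 1.645.
p*(1−p*) = 0.61·0.39 = 0.2379.
Required n before rounding: 2.706025 × 0.2379 / 0.051² = 247.506.
Rounding up, n = 248.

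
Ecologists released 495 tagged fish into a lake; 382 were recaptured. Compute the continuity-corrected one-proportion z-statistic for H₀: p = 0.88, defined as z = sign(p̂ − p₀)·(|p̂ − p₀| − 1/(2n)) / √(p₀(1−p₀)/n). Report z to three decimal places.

Sample proportion p̂ = 382/495 = 0.77172. p̂ − p₀ = -0.108283.
1/(2n) = 0.001010.
Corrected numerator: |-0.108283| − 0.001010 = 0.107273.
SE₀ = √(0.88·0.12/495) = 0.014606.
z = −0.107273/0.014606 = -7.344.

z = -7.344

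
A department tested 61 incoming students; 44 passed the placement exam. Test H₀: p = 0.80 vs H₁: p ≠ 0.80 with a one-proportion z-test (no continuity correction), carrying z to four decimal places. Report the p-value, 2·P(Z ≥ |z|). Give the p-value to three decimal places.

p-value = 0.124

Sample proportion p̂ = 44/61 = 0.72131.
SE₀ = √(0.80·0.20/61) = 0.051215.
Test statistic (full precision, shown to 4 dp): z = (44/61 − 0.80)/SE₀ ≈ -1.5364.
From the standard normal, 2·P(Z ≥ |z|) = 0.124.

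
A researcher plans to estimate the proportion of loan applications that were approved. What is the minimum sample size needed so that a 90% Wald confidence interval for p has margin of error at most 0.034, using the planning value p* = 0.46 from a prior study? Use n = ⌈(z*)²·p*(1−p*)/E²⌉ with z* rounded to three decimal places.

n = 582

For 90% confidence, z* = 1.645.
p*(1−p*) = 0.2484.
(z*)²·p*(1−p*)/E² = 2.706025·0.2484/0.001156 = 581.468.
Rounding up, n = 582.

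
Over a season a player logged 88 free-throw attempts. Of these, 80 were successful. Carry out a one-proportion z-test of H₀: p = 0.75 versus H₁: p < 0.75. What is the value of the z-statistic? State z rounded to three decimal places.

z = 3.447

With x = 80 successes in n = 88, p̂ = 0.90909.
SE₀ = √(0.75·0.25/88) = 0.046159.
z = (0.90909 − 0.75)/0.046159 = 0.15909/0.046159 = 3.447.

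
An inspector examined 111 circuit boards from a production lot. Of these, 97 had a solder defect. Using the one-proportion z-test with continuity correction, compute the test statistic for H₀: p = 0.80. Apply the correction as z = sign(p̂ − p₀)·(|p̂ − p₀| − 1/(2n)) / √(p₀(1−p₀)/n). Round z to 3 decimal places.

Sample proportion p̂ = 97/111 = 0.87387. p̂ − p₀ = 0.073874.
Continuity correction 1/(2n) = 1/222 = 0.004505.
Corrected numerator: |0.073874| − 0.004505 = 0.069369.
Null standard error: √(0.80·0.20/111) = √0.001441441 = 0.037966.
z = (+)0.069369/0.037966 = 1.827.

z = 1.827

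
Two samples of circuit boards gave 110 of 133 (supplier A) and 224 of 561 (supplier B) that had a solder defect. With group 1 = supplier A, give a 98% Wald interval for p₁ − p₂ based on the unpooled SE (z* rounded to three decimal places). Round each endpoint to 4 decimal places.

(0.3376, 0.5180)

p̂₁ = 110/133 = 0.82707, p̂₂ = 224/561 = 0.39929; p̂₁ − p̂₂ = 0.42778.
SE = √(0.001075389 + 0.000427552) = √0.001502941 = 0.038768.
For 98% confidence, z* = 2.326. Margin = 2.326·0.038768 = 0.09017.
So the interval runs from 0.3376 to 0.5180.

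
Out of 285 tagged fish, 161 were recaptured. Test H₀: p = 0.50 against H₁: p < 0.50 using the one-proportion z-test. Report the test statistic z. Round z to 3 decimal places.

z = 2.192

p̂ = 161/285 = 0.56491.
Under H₀, SE = √(p₀(1−p₀)/n) = √(0.50·0.50/285) = √0.000877193 = 0.029617.
Test statistic: z = 0.06491/0.029617 = 2.192.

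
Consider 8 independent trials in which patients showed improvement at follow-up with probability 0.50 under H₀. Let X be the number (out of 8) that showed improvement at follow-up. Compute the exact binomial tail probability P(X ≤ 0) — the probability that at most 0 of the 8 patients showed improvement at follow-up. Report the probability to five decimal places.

X is binomial with n = 8 and p = 0.50.
P(X ≤ 0) = C(8,0)·0.50^0·0.50^8.
= 0.003906 = 0.00391.

P = 0.00391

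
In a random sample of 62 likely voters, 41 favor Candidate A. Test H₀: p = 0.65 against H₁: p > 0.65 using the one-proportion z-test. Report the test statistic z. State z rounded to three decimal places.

The sample proportion is 41/62 = 0.66129.
Null standard error: √(0.65·0.35/62) = √0.003669355 = 0.060575.
z = (0.66129 − 0.65)/0.060575 = 0.01129/0.060575 = 0.186.

z = 0.186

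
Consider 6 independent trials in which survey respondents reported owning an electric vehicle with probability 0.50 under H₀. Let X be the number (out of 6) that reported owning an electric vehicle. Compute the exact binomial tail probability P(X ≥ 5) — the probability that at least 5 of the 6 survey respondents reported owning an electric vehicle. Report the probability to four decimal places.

P = 0.1094

X ~ Binomial(n=6, p=0.50).
P(X ≥ 5) = C(6,5)·0.50^5·0.50^1 + C(6,6)·0.50^6·0.50^0.
= 0.093750 + 0.015625 = 0.1094.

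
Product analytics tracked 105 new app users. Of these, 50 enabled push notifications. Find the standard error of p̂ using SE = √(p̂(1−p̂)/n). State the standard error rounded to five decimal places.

SE = 0.04874

p̂ = 50/105 = 0.47619.
p̂(1−p̂) = 0.47619·0.52381 = 0.249433.
SE = √(0.249433/105) = 0.04874.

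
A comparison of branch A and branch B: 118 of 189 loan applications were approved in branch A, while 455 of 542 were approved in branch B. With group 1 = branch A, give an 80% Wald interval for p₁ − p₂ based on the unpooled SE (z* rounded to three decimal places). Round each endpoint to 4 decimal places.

p̂₁ = 118/189 = 0.62434, p̂₂ = 455/542 = 0.83948; p̂₁ − p̂₂ = -0.21514.
Unpooled SE = √(p̂₁(1−p̂₁)/n₁ + p̂₂(1−p̂₂)/n₂) = √(0.001240952 + 0.000248618) = 0.038595.
The 80% critical value is z* = 1.282. Margin of error = 0.04948.
Interval: -0.21514 ± 0.04948 → (-0.2646, -0.1657).

(-0.2646, -0.1657)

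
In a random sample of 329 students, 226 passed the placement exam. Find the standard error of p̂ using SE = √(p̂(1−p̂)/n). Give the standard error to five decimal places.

p̂ = 226/329 = 0.68693.
p̂(1−p̂) = 0.215057.
Dividing by n and taking the root: √0.000653669 = 0.02557.

SE = 0.02557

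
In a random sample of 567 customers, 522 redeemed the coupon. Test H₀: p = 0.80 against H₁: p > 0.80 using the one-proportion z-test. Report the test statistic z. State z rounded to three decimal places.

z = 7.181

Sample proportion p̂ = 522/567 = 0.92063.
SE₀ = √(0.80·0.20/567) = 0.016798.
z = (p̂ − p₀)/SE = (0.92063 − 0.80)/0.016798 = 7.181.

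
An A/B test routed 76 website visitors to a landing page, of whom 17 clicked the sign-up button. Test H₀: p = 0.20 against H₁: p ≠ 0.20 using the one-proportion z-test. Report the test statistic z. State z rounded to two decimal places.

z = 0.52

The sample proportion is 17/76 = 0.22368.
Null standard error: √(0.20·0.80/76) = √0.002105263 = 0.045883.
Test statistic: z = 0.02368/0.045883 = 0.52.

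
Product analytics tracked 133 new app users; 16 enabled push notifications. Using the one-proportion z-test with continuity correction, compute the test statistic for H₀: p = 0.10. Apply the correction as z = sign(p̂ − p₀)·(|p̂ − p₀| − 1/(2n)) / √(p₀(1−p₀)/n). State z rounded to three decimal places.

z = 0.636

p̂ = 16/133 = 0.12030. p̂ − p₀ = 0.020301.
1/(2n) = 0.003759.
Corrected numerator: |0.020301| − 0.003759 = 0.016542.
Under H₀, SE = √(p₀(1−p₀)/n) = √(0.10·0.90/133) = √0.000676692 = 0.026013.
z = +0.016542/0.026013 = 0.636.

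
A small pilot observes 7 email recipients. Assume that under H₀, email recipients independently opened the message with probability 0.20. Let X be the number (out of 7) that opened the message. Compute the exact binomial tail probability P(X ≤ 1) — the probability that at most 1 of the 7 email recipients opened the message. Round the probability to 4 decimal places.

P = 0.5767

X is binomial with n = 7 and p = 0.20.
P(X ≤ 1) = C(7,0)·0.20^0·0.80^7 + C(7,1)·0.20^1·0.80^6.
= 0.209715 + 0.367002 = 0.5767.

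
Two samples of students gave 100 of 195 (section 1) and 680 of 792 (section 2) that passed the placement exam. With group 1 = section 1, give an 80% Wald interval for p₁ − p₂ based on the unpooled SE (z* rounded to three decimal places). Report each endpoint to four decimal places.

(-0.3943, -0.2972)

p̂₁ = 100/195 = 0.51282, p̂₂ = 680/792 = 0.85859; p̂₁ − p̂₂ = -0.34577.
Unpooled SE = √(p̂₁(1−p̂₁)/n₁ + p̂₂(1−p̂₂)/n₂) = √(0.001281208 + 0.000153303) = 0.037875.
The 80% critical value is z* = 1.282. Margin of error = 0.04856.
Interval: -0.34577 ± 0.04856 → (-0.3943, -0.2972).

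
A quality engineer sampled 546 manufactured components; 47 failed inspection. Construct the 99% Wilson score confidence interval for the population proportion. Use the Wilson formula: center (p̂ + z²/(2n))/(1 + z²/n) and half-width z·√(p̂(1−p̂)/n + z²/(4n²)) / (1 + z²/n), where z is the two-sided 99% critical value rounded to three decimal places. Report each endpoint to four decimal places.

Here p̂ = 47/546 = 0.08608 and z = 2.576 (z² = 6.635776).
Denominator 1 + z²/n = 1 + 6.635776/546 = 1.012153.
Adjusted center: (0.08608 + z²/(2n))/1.012153 = 0.09105.
Radicand: p̂(1−p̂)/n + z²/(4n²) = 0.000144086 + 0.000005565 = 0.000149651.
Half-width = 2.576·√0.000149651/1.012153 = 0.03113.
CI: 0.09105 ± 0.03113 = (0.0599, 0.1222).

(0.0599, 0.1222)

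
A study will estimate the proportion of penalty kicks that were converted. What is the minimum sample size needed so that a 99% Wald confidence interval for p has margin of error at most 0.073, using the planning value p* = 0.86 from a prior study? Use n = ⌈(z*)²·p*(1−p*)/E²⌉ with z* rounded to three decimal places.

z* = 2.576 at the 99% level.
p*(1−p*) = 0.1204.
Required n before rounding: 6.635776 × 0.1204 / 0.073² = 149.924.
Rounding up, n = 150.

n = 150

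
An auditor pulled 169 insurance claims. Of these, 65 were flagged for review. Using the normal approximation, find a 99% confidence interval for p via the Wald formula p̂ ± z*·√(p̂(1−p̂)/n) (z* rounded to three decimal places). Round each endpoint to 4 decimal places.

With x = 65 successes in n = 169, p̂ = 0.38462.
SE(p̂) = √(0.38462·0.61538/169) = 0.037423.
For 99% confidence, z* = 2.576.
Margin = 2.576·0.037423 = 0.09640.
So the interval runs from 0.2882 to 0.4810.

(0.2882, 0.4810)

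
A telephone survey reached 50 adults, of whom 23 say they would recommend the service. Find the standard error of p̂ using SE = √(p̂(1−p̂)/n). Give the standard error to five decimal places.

With x = 23 successes in n = 50, p̂ = 0.46000.
p̂(1−p̂) = 0.248400.
SE = √(0.248400/50) = 0.07048.

SE = 0.07048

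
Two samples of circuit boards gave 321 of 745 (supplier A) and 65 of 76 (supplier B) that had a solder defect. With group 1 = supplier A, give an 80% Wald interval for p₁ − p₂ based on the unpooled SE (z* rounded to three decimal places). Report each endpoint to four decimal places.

p̂₁ = 321/745 = 0.43087, p̂₂ = 65/76 = 0.85526; p̂₁ − p̂₂ = -0.42439.
SE = √(0.000329156 + 0.001628791) = √0.001957947 = 0.044249.
The 80% critical value is z* = 1.282. Margin of error = 0.05673.
Interval: -0.42439 ± 0.05673 → (-0.4811, -0.3677).

(-0.4811, -0.3677)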